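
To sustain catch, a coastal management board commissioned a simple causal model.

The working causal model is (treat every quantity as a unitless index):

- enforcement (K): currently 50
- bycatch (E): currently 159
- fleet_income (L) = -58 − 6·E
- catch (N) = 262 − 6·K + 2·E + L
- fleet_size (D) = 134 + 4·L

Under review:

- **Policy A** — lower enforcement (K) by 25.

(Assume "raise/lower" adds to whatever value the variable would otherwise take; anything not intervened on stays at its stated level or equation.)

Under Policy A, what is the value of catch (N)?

Policy A (K − 25):
  K = 50 − 25 = 25
  E = 159
  L = -58 − 6·159 = -1012
  N = 262 − 6·25 + 2·159 + (-1012) = -582

-582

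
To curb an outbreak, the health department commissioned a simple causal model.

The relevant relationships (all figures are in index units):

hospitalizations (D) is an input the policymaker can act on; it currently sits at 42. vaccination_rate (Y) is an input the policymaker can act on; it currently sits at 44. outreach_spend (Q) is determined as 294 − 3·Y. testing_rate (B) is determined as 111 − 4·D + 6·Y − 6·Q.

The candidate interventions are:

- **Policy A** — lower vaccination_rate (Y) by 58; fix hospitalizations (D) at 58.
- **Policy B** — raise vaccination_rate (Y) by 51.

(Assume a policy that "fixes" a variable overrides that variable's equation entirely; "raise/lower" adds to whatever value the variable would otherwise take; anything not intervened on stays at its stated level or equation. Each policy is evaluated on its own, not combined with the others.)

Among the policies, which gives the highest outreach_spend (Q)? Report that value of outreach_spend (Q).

Policy A (Y − 58, D := 58):
  Y = 44 − 58 = -14
  Q = 294 − 3·(-14) = 336
Policy B (Y + 51):
  Y = 44 + 51 = 95
  Q = 294 − 3·95 = 9
Comparing — Policy A: Q=336, Policy B: Q=9. Highest is 336 (Policy A).

336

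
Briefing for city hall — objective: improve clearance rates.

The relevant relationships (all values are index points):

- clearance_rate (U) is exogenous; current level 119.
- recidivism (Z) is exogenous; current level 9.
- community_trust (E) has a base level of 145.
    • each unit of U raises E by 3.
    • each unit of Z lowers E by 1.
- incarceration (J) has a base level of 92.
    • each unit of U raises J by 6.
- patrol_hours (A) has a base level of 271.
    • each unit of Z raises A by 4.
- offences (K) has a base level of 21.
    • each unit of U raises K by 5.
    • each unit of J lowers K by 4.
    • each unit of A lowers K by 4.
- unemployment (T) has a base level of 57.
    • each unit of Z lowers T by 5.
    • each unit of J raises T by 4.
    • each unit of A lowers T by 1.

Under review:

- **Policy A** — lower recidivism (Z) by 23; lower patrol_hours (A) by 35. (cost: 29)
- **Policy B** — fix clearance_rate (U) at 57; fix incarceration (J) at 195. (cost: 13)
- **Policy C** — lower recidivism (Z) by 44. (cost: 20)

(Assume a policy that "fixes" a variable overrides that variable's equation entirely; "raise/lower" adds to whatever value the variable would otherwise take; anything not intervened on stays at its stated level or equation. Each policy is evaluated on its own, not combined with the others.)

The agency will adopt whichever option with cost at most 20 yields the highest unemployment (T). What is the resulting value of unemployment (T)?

Policy B (U := 57, J := 195):
  U = 57
  Z = 9
  J = 195
  A = 271 + 4·9 = 307
  T = 57 − 5·9 + 4·195 − 307 = 485
Policy C (Z − 44):
  U = 119
  Z = 9 − 44 = -35
  J = 92 + 6·119 = 806
  A = 271 + 4·(-35) = 131
  T = 57 − 5·(-35) + 4·806 − 131 = 3325
Comparing — Policy B: T=485, Policy C: T=3325. Highest is 3325 (Policy C).

3325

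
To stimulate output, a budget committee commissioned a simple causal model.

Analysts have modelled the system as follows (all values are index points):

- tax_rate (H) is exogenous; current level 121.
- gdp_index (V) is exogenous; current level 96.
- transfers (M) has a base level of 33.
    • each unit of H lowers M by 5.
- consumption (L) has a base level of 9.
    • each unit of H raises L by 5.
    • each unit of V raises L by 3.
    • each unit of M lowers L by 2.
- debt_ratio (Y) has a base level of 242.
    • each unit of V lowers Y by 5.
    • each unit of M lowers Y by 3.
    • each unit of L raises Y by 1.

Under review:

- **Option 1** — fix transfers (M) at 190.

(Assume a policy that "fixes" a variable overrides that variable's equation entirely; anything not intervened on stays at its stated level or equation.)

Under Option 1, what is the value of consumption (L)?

Option 1 (M := 190):
  H = 121
  V = 96
  M = 190
  L = 9 + 5·121 + 3·96 − 2·190 = 522

522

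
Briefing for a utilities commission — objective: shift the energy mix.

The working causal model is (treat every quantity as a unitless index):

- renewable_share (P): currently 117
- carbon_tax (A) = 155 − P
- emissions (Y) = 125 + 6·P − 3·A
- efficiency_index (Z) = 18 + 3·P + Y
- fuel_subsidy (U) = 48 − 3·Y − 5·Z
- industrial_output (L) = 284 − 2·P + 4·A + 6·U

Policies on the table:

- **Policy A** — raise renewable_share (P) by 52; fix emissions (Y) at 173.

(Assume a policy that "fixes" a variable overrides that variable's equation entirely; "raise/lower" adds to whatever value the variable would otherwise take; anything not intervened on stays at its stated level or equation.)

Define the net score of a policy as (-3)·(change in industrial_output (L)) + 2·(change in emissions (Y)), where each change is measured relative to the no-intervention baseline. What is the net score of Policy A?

Baseline:
  P = 117
  A = 155 − 117 = 38
  Y = 125 + 6·117 − 3·38 = 713
  Z = 18 + 3·117 + 713 = 1082
  U = 48 − 3·713 − 5·1082 = -7501
  L = 284 − 2·117 + 4·38 + 6·(-7501) = -44804
Policy A (P + 52, Y := 173):
  P = 117 + 52 = 169
  A = 155 − 169 = -14
  Y = 173
  Z = 18 + 3·169 + 173 = 698
  U = 48 − 3·173 − 5·698 = -3961
  L = 284 − 2·169 + 4·(-14) + 6·(-3961) = -23876
ΔL = -23876 − (-44804) = 20928; ΔY = 173 − 713 = -540
Score = (-3)·20928 + 2·(-540) = -63864

-63864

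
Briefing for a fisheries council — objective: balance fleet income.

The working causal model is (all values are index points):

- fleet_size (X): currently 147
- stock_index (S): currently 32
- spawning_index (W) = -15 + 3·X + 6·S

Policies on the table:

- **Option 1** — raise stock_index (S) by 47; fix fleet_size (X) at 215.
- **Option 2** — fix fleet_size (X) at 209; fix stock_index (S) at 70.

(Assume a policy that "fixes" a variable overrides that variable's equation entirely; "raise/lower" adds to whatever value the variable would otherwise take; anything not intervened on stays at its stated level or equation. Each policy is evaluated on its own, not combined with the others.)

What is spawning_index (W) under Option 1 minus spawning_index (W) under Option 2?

Option 1 (S + 47, X := 215):
  X = 215
  S = 32 + 47 = 79
  W = -15 + 3·215 + 6·79 = 1104
Option 2 (X := 209, S := 70):
  X = 209
  S = 70
  W = -15 + 3·209 + 6·70 = 1032
W: 1104 − 1032 = 72

72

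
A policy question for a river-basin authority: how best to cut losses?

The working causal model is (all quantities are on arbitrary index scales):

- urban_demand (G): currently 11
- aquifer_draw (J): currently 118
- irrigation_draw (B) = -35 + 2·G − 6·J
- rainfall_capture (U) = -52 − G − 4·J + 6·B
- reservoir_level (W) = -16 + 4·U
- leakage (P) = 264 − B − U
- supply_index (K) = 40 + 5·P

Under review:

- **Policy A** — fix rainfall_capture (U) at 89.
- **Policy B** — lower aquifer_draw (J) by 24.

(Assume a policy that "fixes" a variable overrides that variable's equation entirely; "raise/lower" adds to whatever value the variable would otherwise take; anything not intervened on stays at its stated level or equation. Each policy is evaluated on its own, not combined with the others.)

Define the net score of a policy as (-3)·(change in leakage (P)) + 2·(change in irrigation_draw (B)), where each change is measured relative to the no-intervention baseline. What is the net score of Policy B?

Baseline:
  G = 11
  J = 118
  B = -35 + 2·11 − 6·118 = -721
  U = -52 − 11 − 4·118 + 6·(-721) = -4861
  P = 264 − (-721) − (-4861) = 5846
Policy B (J − 24):
  G = 11
  J = 118 − 24 = 94
  B = -35 + 2·11 − 6·94 = -577
  U = -52 − 11 − 4·94 + 6·(-577) = -3901
  P = 264 − (-577) − (-3901) = 4742
ΔP = 4742 − 5846 = -1104; ΔB = -577 − (-721) = 144
Score = (-3)·(-1104) + 2·144 = 3600

3600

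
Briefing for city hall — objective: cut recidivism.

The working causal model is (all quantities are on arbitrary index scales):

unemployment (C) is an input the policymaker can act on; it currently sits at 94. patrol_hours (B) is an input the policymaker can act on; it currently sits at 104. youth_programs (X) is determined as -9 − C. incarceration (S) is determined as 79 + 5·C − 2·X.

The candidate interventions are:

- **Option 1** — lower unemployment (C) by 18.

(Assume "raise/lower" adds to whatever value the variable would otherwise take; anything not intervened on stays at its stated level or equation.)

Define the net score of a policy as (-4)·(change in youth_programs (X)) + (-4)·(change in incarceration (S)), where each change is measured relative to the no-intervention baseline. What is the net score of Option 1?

432

Baseline:
  C = 94
  X = -9 − 94 = -103
  S = 79 + 5·94 − 2·(-103) = 755
Option 1 (C − 18):
  C = 94 − 18 = 76
  X = -9 − 76 = -85
  S = 79 + 5·76 − 2·(-85) = 629
ΔX = -85 − (-103) = 18; ΔS = 629 − 755 = -126
Score = (-4)·18 + (-4)·(-126) = 432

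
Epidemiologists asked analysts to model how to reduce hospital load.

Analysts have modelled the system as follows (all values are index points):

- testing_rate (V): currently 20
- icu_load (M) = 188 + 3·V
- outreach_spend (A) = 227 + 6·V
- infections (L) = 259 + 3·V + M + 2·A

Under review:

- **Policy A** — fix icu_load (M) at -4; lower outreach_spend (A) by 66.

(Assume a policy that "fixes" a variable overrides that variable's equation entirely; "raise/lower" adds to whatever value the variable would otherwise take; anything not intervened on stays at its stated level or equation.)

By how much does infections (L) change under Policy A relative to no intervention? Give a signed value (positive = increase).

-384

Baseline:
  V = 20
  M = 188 + 3·20 = 248
  A = 227 + 6·20 = 347
  L = 259 + 3·20 + 248 + 2·347 = 1261
Policy A (M := -4, A − 66):
  V = 20
  M = -4
  A = 227 + 6·20 (−66 from intervention) = 281
  L = 259 + 3·20 + (-4) + 2·281 = 877
Change in L: 877 − 1261 = -384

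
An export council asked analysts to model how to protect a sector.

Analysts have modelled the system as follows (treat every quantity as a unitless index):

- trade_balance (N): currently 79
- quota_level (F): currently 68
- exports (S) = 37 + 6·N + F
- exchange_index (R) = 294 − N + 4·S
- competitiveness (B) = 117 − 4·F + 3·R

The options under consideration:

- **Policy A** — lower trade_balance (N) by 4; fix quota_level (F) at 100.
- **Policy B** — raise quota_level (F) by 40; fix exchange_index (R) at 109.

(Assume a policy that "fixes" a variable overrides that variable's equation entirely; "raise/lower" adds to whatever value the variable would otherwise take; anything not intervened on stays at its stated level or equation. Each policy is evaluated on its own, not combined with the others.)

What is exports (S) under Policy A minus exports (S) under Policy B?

-32

Policy A (N − 4, F := 100):
  N = 79 − 4 = 75
  F = 100
  S = 37 + 6·75 + 100 = 587
Policy B (F + 40, R := 109):
  N = 79
  F = 68 + 40 = 108
  S = 37 + 6·79 + 108 = 619
S: 587 − 619 = -32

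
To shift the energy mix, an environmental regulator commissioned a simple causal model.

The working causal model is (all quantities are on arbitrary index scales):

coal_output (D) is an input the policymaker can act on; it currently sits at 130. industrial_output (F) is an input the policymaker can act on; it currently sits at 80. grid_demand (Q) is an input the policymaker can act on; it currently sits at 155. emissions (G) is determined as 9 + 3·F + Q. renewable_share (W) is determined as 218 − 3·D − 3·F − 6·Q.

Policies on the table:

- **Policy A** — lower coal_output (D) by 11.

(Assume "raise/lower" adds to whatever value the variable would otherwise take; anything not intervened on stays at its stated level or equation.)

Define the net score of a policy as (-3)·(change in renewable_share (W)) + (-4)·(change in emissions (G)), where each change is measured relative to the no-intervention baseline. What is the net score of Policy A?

-99

Baseline:
  D = 130
  F = 80
  Q = 155
  G = 9 + 3·80 + 155 = 404
  W = 218 − 3·130 − 3·80 − 6·155 = -1342
Policy A (D − 11):
  D = 130 − 11 = 119
  F = 80
  Q = 155
  G = 9 + 3·80 + 155 = 404
  W = 218 − 3·119 − 3·80 − 6·155 = -1309
ΔW = -1309 − (-1342) = 33; ΔG = 404 − 404 = 0
Score = (-3)·33 + (-4)·0 = -99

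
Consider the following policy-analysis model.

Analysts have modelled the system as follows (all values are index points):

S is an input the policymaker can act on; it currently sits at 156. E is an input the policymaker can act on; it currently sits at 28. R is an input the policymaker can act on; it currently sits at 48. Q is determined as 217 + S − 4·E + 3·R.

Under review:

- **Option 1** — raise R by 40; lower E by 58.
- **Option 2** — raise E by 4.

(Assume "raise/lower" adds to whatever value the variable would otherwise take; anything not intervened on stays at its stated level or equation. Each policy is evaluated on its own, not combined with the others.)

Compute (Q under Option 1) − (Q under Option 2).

368

Option 1 (R + 40, E − 58):
  S = 156
  E = 28 − 58 = -30
  R = 48 + 40 = 88
  Q = 217 + 156 − 4·(-30) + 3·88 = 757
Option 2 (E + 4):
  S = 156
  E = 28 + 4 = 32
  R = 48
  Q = 217 + 156 − 4·32 + 3·48 = 389
Q: 757 − 389 = 368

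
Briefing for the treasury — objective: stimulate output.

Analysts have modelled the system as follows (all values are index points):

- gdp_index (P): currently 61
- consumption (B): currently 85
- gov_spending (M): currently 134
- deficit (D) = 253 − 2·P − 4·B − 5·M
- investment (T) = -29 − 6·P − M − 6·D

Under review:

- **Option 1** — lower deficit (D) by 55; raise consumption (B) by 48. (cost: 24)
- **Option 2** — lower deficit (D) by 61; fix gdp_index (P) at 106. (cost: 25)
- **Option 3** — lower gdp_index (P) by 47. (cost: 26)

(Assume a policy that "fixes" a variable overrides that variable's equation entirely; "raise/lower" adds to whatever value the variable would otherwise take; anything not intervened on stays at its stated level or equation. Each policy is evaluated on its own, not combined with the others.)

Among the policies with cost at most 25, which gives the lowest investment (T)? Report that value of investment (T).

5381

Option 1 (D − 55, B + 48):
  P = 61
  B = 85 + 48 = 133
  M = 134
  D = 253 − 2·61 − 4·133 − 5·134 (−55 from intervention) = -1126
  T = -29 − 6·61 − 134 − 6·(-1126) = 6227
Option 2 (D − 61, P := 106):
  P = 106
  B = 85
  M = 134
  D = 253 − 2·106 − 4·85 − 5·134 (−61 from intervention) = -1030
  T = -29 − 6·106 − 134 − 6·(-1030) = 5381
Comparing — Option 1: T=6227, Option 2: T=5381. Lowest is 5381 (Option 2).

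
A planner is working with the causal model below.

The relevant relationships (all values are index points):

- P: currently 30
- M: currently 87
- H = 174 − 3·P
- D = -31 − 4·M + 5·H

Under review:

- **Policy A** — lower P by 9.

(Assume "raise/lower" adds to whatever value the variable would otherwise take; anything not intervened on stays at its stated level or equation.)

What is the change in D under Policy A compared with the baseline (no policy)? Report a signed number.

Baseline:
  P = 30
  M = 87
  H = 174 − 3·30 = 84
  D = -31 − 4·87 + 5·84 = 41
Policy A (P − 9):
  P = 30 − 9 = 21
  M = 87
  H = 174 − 3·21 = 111
  D = -31 − 4·87 + 5·111 = 176
Change in D: 176 − 41 = 135

135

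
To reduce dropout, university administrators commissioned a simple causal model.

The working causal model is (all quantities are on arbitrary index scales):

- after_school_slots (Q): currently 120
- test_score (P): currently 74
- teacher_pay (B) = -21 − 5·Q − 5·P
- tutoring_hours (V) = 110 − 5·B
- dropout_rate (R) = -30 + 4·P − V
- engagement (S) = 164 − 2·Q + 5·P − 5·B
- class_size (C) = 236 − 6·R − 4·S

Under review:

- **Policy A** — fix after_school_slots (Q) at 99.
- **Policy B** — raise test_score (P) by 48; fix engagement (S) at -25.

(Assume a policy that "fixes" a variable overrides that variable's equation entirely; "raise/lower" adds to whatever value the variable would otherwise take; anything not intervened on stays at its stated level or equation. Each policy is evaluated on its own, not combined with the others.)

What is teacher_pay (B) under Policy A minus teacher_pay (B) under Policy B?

345

Policy A (Q := 99):
  Q = 99
  P = 74
  B = -21 − 5·99 − 5·74 = -886
Policy B (P + 48, S := -25):
  Q = 120
  P = 74 + 48 = 122
  B = -21 − 5·120 − 5·122 = -1231
B: -886 − (-1231) = 345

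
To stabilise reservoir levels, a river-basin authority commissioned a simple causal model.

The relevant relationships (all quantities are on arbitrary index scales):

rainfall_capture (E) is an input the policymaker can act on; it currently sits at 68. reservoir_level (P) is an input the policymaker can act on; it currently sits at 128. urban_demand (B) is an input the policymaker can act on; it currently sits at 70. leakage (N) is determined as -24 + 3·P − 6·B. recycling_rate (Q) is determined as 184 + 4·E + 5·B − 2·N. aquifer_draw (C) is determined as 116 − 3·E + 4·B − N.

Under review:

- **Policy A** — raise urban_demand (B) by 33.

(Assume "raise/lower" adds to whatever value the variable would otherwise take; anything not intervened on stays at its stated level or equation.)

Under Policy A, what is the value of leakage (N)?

Policy A (B + 33):
  P = 128
  B = 70 + 33 = 103
  N = -24 + 3·128 − 6·103 = -258

-258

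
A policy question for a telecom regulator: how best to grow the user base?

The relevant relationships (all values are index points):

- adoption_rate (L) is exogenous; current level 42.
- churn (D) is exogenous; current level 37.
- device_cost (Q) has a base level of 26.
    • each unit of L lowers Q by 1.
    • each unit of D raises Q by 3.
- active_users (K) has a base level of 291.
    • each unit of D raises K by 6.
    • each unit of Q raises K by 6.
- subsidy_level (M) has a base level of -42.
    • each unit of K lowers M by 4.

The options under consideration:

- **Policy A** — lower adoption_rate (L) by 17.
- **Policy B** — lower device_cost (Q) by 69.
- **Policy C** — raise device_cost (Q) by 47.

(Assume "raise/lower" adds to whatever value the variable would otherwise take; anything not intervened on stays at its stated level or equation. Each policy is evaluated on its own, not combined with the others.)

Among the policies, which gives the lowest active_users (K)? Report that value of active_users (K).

669

Policy A (L − 17):
  L = 42 − 17 = 25
  D = 37
  Q = 26 − 25 + 3·37 = 112
  K = 291 + 6·37 + 6·112 = 1185
Policy B (Q − 69):
  L = 42
  D = 37
  Q = 26 − 42 + 3·37 (−69 from intervention) = 26
  K = 291 + 6·37 + 6·26 = 669
Policy C (Q + 47):
  L = 42
  D = 37
  Q = 26 − 42 + 3·37 (+47 from intervention) = 142
  K = 291 + 6·37 + 6·142 = 1365
Comparing — Policy A: K=1185, Policy B: K=669, Policy C: K=1365. Lowest is 669 (Policy B).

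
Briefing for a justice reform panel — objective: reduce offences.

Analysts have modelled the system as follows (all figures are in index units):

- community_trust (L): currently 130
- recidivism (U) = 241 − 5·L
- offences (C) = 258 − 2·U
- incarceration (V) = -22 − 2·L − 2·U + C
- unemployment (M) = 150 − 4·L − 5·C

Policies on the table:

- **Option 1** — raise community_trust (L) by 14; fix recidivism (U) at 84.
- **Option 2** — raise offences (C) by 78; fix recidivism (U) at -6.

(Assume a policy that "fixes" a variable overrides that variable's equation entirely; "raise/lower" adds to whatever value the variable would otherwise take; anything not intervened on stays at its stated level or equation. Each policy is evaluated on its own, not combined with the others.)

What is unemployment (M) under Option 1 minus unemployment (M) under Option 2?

Option 1 (L + 14, U := 84):
  L = 130 + 14 = 144
  U = 84
  C = 258 − 2·84 = 90
  M = 150 − 4·144 − 5·90 = -876
Option 2 (C + 78, U := -6):
  L = 130
  U = -6
  C = 258 − 2·(-6) (+78 from intervention) = 348
  M = 150 − 4·130 − 5·348 = -2110
M: -876 − (-2110) = 1234

1234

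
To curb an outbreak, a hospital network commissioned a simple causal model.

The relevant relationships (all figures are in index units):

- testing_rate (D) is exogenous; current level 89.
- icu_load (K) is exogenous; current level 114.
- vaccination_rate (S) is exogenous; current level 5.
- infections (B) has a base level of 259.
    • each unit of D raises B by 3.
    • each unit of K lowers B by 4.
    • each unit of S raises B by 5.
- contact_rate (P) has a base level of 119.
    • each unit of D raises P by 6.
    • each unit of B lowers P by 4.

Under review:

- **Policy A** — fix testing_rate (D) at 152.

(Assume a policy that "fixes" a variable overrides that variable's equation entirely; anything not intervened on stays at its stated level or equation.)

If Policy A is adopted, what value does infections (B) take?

Policy A (D := 152):
  D = 152
  K = 114
  S = 5
  B = 259 + 3·152 − 4·114 + 5·5 = 284

284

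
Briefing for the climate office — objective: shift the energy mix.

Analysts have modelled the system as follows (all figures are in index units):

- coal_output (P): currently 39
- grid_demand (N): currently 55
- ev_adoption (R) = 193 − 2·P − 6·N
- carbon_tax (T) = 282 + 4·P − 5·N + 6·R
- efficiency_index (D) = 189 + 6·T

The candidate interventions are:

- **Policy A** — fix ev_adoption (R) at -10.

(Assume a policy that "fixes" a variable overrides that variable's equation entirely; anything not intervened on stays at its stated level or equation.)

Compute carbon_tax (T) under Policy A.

103

Policy A (R := -10):
  P = 39
  N = 55
  R = -10
  T = 282 + 4·39 − 5·55 + 6·(-10) = 103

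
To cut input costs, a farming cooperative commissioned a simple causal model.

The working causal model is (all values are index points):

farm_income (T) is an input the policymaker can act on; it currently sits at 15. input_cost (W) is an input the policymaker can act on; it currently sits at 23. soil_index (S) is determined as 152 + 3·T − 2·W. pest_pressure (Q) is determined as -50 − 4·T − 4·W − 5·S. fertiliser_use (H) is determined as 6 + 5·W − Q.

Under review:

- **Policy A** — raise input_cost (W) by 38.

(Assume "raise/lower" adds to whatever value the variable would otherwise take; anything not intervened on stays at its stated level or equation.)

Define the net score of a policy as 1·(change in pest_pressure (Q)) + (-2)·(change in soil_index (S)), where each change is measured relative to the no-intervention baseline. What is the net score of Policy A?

380

Baseline:
  T = 15
  W = 23
  S = 152 + 3·15 − 2·23 = 151
  Q = -50 − 4·15 − 4·23 − 5·151 = -957
Policy A (W + 38):
  T = 15
  W = 23 + 38 = 61
  S = 152 + 3·15 − 2·61 = 75
  Q = -50 − 4·15 − 4·61 − 5·75 = -729
ΔQ = -729 − (-957) = 228; ΔS = 75 − 151 = -76
Score = 1·228 + (-2)·(-76) = 380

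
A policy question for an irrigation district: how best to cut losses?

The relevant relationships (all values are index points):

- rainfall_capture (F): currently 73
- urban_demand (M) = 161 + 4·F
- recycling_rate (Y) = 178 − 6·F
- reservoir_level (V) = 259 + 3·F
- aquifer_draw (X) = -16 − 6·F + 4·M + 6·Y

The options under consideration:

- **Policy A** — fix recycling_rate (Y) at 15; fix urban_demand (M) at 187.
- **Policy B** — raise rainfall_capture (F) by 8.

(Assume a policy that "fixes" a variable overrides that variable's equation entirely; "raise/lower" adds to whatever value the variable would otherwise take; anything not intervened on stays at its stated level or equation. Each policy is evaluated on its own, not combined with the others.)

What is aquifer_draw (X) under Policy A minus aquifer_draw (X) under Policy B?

794

Policy A (Y := 15, M := 187):
  F = 73
  M = 187
  Y = 15
  X = -16 − 6·73 + 4·187 + 6·15 = 384
Policy B (F + 8):
  F = 73 + 8 = 81
  M = 161 + 4·81 = 485
  Y = 178 − 6·81 = -308
  X = -16 − 6·81 + 4·485 + 6·(-308) = -410
X: 384 − (-410) = 794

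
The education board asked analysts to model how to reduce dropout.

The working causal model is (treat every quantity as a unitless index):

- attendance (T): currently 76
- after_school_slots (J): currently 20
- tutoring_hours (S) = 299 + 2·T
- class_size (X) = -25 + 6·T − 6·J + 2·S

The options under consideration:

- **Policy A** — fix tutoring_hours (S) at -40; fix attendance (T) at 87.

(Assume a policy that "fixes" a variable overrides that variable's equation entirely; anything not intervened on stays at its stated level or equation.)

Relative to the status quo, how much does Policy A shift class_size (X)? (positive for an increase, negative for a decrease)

Baseline:
  T = 76
  J = 20
  S = 299 + 2·76 = 451
  X = -25 + 6·76 − 6·20 + 2·451 = 1213
Policy A (S := -40, T := 87):
  T = 87
  J = 20
  S = -40
  X = -25 + 6·87 − 6·20 + 2·(-40) = 297
Change in X: 297 − 1213 = -916

-916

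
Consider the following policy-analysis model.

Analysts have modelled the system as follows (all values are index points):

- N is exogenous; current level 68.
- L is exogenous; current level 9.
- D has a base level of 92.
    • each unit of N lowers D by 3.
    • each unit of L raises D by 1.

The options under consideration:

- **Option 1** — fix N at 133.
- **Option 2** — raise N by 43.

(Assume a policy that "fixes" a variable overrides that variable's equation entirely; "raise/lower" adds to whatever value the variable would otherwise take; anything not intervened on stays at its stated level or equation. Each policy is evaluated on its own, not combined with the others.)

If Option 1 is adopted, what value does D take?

Option 1 (N := 133):
  N = 133
  L = 9
  D = 92 − 3·133 + 9 = -298

-298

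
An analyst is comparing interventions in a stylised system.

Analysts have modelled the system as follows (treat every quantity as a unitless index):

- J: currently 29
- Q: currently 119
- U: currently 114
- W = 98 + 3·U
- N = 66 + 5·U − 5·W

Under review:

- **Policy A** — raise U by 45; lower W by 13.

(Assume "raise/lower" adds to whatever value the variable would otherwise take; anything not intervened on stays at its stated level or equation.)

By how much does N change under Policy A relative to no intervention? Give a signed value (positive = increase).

-385

Baseline:
  U = 114
  W = 98 + 3·114 = 440
  N = 66 + 5·114 − 5·440 = -1564
Policy A (U + 45, W − 13):
  U = 114 + 45 = 159
  W = 98 + 3·159 (−13 from intervention) = 562
  N = 66 + 5·159 − 5·562 = -1949
Change in N: -1949 − (-1564) = -385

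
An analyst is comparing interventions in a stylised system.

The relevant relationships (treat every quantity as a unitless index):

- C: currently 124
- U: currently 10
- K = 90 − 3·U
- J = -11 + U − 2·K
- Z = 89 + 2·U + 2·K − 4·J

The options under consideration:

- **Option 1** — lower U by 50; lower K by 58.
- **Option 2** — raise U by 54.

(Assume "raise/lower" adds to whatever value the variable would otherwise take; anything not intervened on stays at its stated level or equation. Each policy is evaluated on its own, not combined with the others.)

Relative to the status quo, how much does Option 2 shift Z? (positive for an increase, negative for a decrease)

Baseline:
  U = 10
  K = 90 − 3·10 = 60
  J = -11 + 10 − 2·60 = -121
  Z = 89 + 2·10 + 2·60 − 4·(-121) = 713
Option 2 (U + 54):
  U = 10 + 54 = 64
  K = 90 − 3·64 = -102
  J = -11 + 64 − 2·(-102) = 257
  Z = 89 + 2·64 + 2·(-102) − 4·257 = -1015
Change in Z: -1015 − 713 = -1728

-1728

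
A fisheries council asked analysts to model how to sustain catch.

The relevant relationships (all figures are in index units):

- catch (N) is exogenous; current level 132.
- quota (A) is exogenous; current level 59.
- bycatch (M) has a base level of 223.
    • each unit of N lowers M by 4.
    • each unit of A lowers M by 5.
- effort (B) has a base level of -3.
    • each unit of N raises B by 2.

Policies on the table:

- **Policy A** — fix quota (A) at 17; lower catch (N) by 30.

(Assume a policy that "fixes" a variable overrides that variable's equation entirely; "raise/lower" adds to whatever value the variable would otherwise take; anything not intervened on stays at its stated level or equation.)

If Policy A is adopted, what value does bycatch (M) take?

-270

Policy A (A := 17, N − 30):
  N = 132 − 30 = 102
  A = 17
  M = 223 − 4·102 − 5·17 = -270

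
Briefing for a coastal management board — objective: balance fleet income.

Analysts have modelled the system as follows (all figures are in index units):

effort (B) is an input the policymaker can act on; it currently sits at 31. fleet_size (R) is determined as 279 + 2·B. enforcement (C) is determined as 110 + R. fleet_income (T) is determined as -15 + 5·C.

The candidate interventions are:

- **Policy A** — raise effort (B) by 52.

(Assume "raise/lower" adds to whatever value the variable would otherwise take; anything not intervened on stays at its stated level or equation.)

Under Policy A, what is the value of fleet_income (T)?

Policy A (B + 52):
  B = 31 + 52 = 83
  R = 279 + 2·83 = 445
  C = 110 + 445 = 555
  T = -15 + 5·555 = 2760

2760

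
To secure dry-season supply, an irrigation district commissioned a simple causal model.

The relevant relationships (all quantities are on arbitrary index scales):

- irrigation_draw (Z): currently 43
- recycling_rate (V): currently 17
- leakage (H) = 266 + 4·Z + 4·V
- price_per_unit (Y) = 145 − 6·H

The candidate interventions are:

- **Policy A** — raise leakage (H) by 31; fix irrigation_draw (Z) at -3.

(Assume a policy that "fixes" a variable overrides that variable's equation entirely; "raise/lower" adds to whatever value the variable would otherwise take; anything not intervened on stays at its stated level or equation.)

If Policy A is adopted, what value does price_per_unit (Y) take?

Policy A (H + 31, Z := -3):
  Z = -3
  V = 17
  H = 266 + 4·(-3) + 4·17 (+31 from intervention) = 353
  Y = 145 − 6·353 = -1973

-1973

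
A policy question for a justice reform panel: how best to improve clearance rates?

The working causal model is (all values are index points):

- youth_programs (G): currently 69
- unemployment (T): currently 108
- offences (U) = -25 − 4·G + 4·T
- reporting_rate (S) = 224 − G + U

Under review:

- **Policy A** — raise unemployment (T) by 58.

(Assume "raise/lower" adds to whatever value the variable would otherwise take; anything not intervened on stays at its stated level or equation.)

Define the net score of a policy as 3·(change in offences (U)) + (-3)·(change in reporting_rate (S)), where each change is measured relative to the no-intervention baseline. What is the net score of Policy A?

0

Baseline:
  G = 69
  T = 108
  U = -25 − 4·69 + 4·108 = 131
  S = 224 − 69 + 131 = 286
Policy A (T + 58):
  G = 69
  T = 108 + 58 = 166
  U = -25 − 4·69 + 4·166 = 363
  S = 224 − 69 + 363 = 518
ΔU = 363 − 131 = 232; ΔS = 518 − 286 = 232
Score = 3·232 + (-3)·232 = 0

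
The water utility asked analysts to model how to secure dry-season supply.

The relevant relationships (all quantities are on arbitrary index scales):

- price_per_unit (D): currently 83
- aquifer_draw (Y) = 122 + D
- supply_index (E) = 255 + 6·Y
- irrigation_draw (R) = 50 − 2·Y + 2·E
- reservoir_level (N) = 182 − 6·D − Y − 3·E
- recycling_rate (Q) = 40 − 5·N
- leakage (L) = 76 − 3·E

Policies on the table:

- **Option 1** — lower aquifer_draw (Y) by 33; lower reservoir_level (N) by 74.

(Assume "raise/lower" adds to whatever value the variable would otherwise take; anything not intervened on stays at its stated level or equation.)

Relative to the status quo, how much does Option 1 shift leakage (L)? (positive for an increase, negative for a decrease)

Baseline:
  D = 83
  Y = 122 + 83 = 205
  E = 255 + 6·205 = 1485
  L = 76 − 3·1485 = -4379
Option 1 (Y − 33, N − 74):
  D = 83
  Y = 122 + 83 (−33 from intervention) = 172
  E = 255 + 6·172 = 1287
  L = 76 − 3·1287 = -3785
Change in L: -3785 − (-4379) = 594

594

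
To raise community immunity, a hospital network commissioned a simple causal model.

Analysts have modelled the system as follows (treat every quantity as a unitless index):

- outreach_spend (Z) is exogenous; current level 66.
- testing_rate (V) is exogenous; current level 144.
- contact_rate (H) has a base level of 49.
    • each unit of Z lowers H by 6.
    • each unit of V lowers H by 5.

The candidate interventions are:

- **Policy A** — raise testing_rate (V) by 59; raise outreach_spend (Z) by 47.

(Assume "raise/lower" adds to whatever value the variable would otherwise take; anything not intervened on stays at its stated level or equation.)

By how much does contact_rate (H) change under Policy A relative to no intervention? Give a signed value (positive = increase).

Baseline:
  Z = 66
  V = 144
  H = 49 − 6·66 − 5·144 = -1067
Policy A (V + 59, Z + 47):
  Z = 66 + 47 = 113
  V = 144 + 59 = 203
  H = 49 − 6·113 − 5·203 = -1644
Change in H: -1644 − (-1067) = -577

-577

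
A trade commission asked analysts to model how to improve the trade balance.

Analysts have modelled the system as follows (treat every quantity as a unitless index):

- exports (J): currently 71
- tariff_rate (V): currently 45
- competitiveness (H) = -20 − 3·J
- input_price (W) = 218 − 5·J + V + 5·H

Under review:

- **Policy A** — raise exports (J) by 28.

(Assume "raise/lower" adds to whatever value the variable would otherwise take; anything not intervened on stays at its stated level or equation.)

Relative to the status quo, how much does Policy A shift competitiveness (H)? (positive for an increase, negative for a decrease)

Baseline:
  J = 71
  H = -20 − 3·71 = -233
Policy A (J + 28):
  J = 71 + 28 = 99
  H = -20 − 3·99 = -317
Change in H: -317 − (-233) = -84

-84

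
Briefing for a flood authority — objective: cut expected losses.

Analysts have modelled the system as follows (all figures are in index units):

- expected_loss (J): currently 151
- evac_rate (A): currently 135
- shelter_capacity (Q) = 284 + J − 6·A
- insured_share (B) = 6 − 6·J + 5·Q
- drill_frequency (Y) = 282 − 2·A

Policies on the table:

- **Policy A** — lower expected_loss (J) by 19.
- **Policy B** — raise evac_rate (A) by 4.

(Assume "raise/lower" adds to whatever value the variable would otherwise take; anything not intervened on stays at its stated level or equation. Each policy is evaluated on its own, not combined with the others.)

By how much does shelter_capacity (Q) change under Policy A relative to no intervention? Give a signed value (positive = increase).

Baseline:
  J = 151
  A = 135
  Q = 284 + 151 − 6·135 = -375
Policy A (J − 19):
  J = 151 − 19 = 132
  A = 135
  Q = 284 + 132 − 6·135 = -394
Change in Q: -394 − (-375) = -19

-19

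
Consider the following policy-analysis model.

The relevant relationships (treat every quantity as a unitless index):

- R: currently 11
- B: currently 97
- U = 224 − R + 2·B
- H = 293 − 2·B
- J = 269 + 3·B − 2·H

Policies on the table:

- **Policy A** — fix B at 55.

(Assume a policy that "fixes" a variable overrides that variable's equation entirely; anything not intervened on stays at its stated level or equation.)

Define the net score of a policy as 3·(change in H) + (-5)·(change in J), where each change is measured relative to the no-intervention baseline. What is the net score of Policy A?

1722

Baseline:
  B = 97
  H = 293 − 2·97 = 99
  J = 269 + 3·97 − 2·99 = 362
Policy A (B := 55):
  B = 55
  H = 293 − 2·55 = 183
  J = 269 + 3·55 − 2·183 = 68
ΔH = 183 − 99 = 84; ΔJ = 68 − 362 = -294
Score = 3·84 + (-5)·(-294) = 1722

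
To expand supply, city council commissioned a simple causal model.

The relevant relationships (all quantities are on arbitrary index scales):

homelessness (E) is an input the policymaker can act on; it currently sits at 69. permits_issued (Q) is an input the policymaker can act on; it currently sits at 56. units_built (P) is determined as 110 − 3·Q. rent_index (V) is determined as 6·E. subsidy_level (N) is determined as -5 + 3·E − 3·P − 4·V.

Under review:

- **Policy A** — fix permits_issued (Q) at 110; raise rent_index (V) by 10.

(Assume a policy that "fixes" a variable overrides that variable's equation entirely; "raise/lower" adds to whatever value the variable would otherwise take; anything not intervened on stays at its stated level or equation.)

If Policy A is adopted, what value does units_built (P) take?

-220

Policy A (Q := 110, V + 10):
  Q = 110
  P = 110 − 3·110 = -220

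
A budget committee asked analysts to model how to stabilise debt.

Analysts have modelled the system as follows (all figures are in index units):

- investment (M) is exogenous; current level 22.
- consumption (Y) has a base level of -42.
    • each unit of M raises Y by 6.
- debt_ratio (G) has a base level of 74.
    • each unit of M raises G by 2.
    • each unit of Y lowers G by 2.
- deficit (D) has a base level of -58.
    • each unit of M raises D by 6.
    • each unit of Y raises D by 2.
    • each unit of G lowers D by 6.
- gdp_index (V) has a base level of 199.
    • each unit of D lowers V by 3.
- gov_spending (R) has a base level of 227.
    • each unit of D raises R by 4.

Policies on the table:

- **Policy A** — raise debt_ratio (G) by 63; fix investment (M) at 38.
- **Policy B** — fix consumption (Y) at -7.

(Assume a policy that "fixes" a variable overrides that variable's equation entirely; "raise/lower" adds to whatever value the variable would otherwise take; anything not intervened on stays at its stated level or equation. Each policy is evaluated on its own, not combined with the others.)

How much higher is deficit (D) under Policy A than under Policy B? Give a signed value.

2228

Policy A (G + 63, M := 38):
  M = 38
  Y = -42 + 6·38 = 186
  G = 74 + 2·38 − 2·186 (+63 from intervention) = -159
  D = -58 + 6·38 + 2·186 − 6·(-159) = 1496
Policy B (Y := -7):
  M = 22
  Y = -7
  G = 74 + 2·22 − 2·(-7) = 132
  D = -58 + 6·22 + 2·(-7) − 6·132 = -732
D: 1496 − (-732) = 2228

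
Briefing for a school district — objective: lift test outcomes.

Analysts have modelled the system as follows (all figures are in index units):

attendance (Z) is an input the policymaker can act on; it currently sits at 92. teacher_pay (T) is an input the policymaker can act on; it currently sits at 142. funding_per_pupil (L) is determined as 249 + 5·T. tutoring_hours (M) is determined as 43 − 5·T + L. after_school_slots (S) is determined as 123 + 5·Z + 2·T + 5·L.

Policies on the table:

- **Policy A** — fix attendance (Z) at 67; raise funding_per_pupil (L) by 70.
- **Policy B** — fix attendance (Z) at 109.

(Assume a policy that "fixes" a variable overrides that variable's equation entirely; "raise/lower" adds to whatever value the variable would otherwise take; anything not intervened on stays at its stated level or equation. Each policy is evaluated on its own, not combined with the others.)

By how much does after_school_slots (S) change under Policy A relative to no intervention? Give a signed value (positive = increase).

Baseline:
  Z = 92
  T = 142
  L = 249 + 5·142 = 959
  S = 123 + 5·92 + 2·142 + 5·959 = 5662
Policy A (Z := 67, L + 70):
  Z = 67
  T = 142
  L = 249 + 5·142 (+70 from intervention) = 1029
  S = 123 + 5·67 + 2·142 + 5·1029 = 5887
Change in S: 5887 − 5662 = 225

225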